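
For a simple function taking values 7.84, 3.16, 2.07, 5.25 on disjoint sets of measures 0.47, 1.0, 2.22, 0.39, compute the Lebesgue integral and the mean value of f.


Step 1: Integral = sum(value_i * measure_i)
= 7.84*0.47 + 3.16*1.0 + 2.07*2.22 + 5.25*0.39
= 3.6848 + 3.16 + 4.5954 + 2.0475
= 13.4877
Step 2: Total measure of domain = 0.47 + 1.0 + 2.22 + 0.39 = 4.08
Step 3: Average value = 13.4877 / 4.08 = 3.305809


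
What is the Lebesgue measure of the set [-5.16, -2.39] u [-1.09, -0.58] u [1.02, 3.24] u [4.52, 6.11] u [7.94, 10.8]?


For pairwise disjoint intervals, m(union) = sum of lengths.
= (-2.39 - -5.16) + (-0.58 - -1.09) + (3.24 - 1.02) + (6.11 - 4.52) + (10.8 - 7.94)
= 2.77 + 0.51 + 2.22 + 1.59 + 2.86
= 9.95


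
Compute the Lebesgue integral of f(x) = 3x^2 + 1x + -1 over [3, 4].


The Lebesgue integral of a Riemann-integrable function agrees with the Riemann integral.
Antiderivative F(x) = (3/3)x^3 + (1/2)x^2 + -1x
F(4) = (3/3)*4^3 + (1/2)*4^2 + -1*4
     = (3/3)*64 + (1/2)*16 + -1*4
     = 64 + 8 + -4
     = 68
F(3) = 28.5
Integral = F(4) - F(3) = 68 - 28.5 = 39.5


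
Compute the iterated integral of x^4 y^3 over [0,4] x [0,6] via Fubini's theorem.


By Fubini's theorem, the double integral factors as a product of single integrals:
Step 1: integral_0^4 x^4 dx = [x^5/5] from 0 to 4
     = 4^5/5 = 204.8
Step 2: integral_0^6 y^3 dy = [y^4/4] from 0 to 6
     = 6^4/4 = 324
Step 3: Double integral = 204.8 * 324 = 66355.2


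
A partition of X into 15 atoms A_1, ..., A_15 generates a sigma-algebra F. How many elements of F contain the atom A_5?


Each element of F is a union of some subset S of the 15 atoms.
The element contains A_5 iff A_5 is in S.
So we count subsets S of {A_1,...,A_15} with A_5 in S: choose freely among the other 14 atoms.
Count = 2^(15-1) = 2^14 = 16384.


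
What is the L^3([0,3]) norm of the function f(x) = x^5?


Step 1: ||f||_3 = (integral_0^3 |x^5|^3 dx)^(1/3)
     = (integral_0^3 x^15 dx)^(1/3)
Step 2: integral_0^3 x^15 dx = [x^16/(16)] from 0 to 3 = 3^16/16
     = 43046721/16 = 2.690420e+06
Step 3: ||f||_3 = (2.690420e+06)^(1/3) = 139.08278


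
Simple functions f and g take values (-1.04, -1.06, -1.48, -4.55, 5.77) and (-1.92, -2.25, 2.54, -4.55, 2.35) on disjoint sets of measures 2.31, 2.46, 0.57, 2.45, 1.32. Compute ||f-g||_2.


Step 1: Compute differences f_i - g_i:
  -1.04 - -1.92 = 0.88
  -1.06 - -2.25 = 1.19
  -1.48 - 2.54 = -4.02
  -4.55 - -4.55 = 0.0
  5.77 - 2.35 = 3.42
Step 2: Compute |diff|^2 * measure for each set:
  |0.88|^2 * 2.31 = 0.7744 * 2.31 = 1.788864
  |1.19|^2 * 2.46 = 1.4161 * 2.46 = 3.483606
  |-4.02|^2 * 0.57 = 16.1604 * 0.57 = 9.211428
  |0.0|^2 * 2.45 = 0.0 * 2.45 = 0.0
  |3.42|^2 * 1.32 = 11.6964 * 1.32 = 15.439248
Step 3: Sum = 29.923146
Step 4: ||f-g||_2 = (29.923146)^(1/2) = 5.470205


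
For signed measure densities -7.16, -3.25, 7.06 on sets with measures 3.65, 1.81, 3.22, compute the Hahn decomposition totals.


Step 1: Compute signed measure on each set:
  Set 1: -7.16 * 3.65 = -26.134
  Set 2: -3.25 * 1.81 = -5.8825
  Set 3: 7.06 * 3.22 = 22.7332
Step 2: Total signed measure = (-26.134) + (-5.8825) + (22.7332)
     = -9.2833
Step 3: Positive part mu+(X) = sum of positive contributions = 22.7332
Step 4: Negative part mu-(X) = |sum of negative contributions| = 32.0165


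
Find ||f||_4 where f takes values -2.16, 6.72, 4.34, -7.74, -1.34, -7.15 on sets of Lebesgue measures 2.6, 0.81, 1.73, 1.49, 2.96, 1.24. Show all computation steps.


Step 1: Compute |f_i|^4 for each value:
  |-2.16|^4 = 21.767823
  |6.72|^4 = 2039.281091
  |4.34|^4 = 354.779827
  |-7.74|^4 = 3588.920538
  |-1.34|^4 = 3.224179
  |-7.15|^4 = 2613.510006
Step 2: Multiply by measures and sum:
  21.767823 * 2.6 = 56.596341
  2039.281091 * 0.81 = 1651.817683
  354.779827 * 1.73 = 613.769101
  3588.920538 * 1.49 = 5347.491601
  3.224179 * 2.96 = 9.543571
  2613.510006 * 1.24 = 3240.752408
Sum = 56.596341 + 1651.817683 + 613.769101 + 5347.491601 + 9.543571 + 3240.752408 = 10919.970705
Step 3: Take the p-th root:
||f||_4 = (10919.970705)^(1/4) = 10.222459


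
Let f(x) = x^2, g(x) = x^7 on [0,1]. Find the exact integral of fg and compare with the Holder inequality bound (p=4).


Step 1: Exact integral of f*g = integral(x^9, 0, 1) = 1/10
     = 0.1
Step 2: Holder bound with p=4, q=1.333333:
  ||f||_p = (integral x^8 dx)^(1/4) = (1/9)^(1/4) = 0.57735
  ||g||_q = (integral x^9.333333 dx)^(1/1.333333) = (1/10.333333)^(1/1.333333) = 0.173508
Step 3: Holder bound = ||f||_p * ||g||_q = 0.57735 * 0.173508 = 0.100175
Verification: 0.1 <= 0.100175 (Holder holds)


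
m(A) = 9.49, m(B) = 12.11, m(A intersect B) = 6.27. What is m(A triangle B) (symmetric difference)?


m(A Delta B) = m(A) + m(B) - 2*m(A n B)
= 9.49 + 12.11 - 2*6.27
= 9.49 + 12.11 - 12.54
= 9.06


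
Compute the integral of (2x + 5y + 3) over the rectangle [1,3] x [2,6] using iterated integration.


By Fubini, integrate in x first, then y.
Step 1: Fix y, integrate over x in [1,3]:
  integral(2x + 5y + 3, x=1..3)
  = 2*(3^2 - 1^2)/2 + (5y + 3)*(3 - 1)
  = 8 + (5y + 3)*2
  = 8 + 10y + 6
  = 14 + 10y
Step 2: Integrate over y in [2,6]:
  integral(14 + 10y, y=2..6)
  = 14*4 + 10*(6^2 - 2^2)/2
  = 56 + 160
  = 216


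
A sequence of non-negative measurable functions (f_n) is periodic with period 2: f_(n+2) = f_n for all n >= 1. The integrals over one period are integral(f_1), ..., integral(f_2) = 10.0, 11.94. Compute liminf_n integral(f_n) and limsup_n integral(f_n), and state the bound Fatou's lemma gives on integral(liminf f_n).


The sequence (integral(f_n)) is periodic with period 2, repeating the values 10.0, 11.94 indefinitely.
Step 1: For a periodic sequence, every tail (a_m, a_(m+1), ...) contains all 2 period values infinitely often.
Step 2: Hence inf of every tail = min of the period values = min(10.0, 11.94) = 10.
        liminf_n integral(f_n) = sup over m of (inf of tail from m) = 10.
Step 3: Similarly sup of every tail = max of the period values = 11.94.
        limsup_n integral(f_n) = 11.94.
Step 4: Fatou's lemma: integral(liminf_n f_n) <= liminf_n integral(f_n) = 10.
        So the integral of the pointwise liminf is at most 10.


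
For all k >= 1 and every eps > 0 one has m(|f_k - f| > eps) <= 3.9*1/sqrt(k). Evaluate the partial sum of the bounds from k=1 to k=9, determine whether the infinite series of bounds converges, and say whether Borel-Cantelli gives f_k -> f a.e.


Step 1: List the terms 3.9*1/sqrt(k) for k = 1 to 9:
  k=1: 3.9
  k=2: 2.757716
  k=3: 2.251666
  k=4: 1.95
  k=5: 1.744133
  k=6: 1.592168
  k=7: 1.474061
  k=8: 1.378858
  k=9: 1.3
Step 2: Partial sum = 3.9 + 2.757716 + 2.251666 + 1.95 + 1.744133 + 1.592168 + 1.474061 + 1.378858 + 1.3
     = 18.348604
Step 3: The full series sum_(k>=1) 3.9*1/sqrt(k) diverges (p-series with p = 1/2 <= 1; a nonzero constant multiple of a divergent series diverges).
Step 4: The (first) Borel-Cantelli lemma requires a summable sequence of measures, so it does not apply here;
        from this bound alone no conclusion about a.e. convergence can be drawn (convergence in measure still
        gives an a.e.-convergent subsequence, but not a.e. convergence of the whole sequence).
Conclusion: series diverges; Borel-Cantelli is inconclusive about a.e. convergence of f_k.


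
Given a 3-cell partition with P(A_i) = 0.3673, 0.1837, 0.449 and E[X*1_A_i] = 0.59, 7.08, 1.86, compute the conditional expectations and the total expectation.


For each cell A_i: E[X|A_i] = E[X*1_A_i] / P(A_i)
Step 1: E[X|A_1] = 0.59 / 0.3673 = 1.606316
Step 2: E[X|A_2] = 7.08 / 0.1837 = 38.5411
Step 3: E[X|A_3] = 1.86 / 0.449 = 4.142539
Verification: E[X] = sum E[X*1_A_i] = 0.59 + 7.08 + 1.86 = 9.53


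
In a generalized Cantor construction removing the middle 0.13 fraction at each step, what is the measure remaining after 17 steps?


Step 1: At each step, fraction remaining = 1 - 0.13 = 0.87
Step 2: After 17 steps, measure = (0.87)^17
Result = 0.093719


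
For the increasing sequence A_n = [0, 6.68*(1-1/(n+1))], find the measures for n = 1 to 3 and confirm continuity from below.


By continuity of measure from below: if A_n increases to A, then m(A_n) -> m(A).
Here A = [0, 6.68], so m(A) = 6.68
Step 1: a_1 = 6.68*(1 - 1/2) = 3.34, m(A_1) = 3.34
Step 2: a_2 = 6.68*(1 - 1/3) = 4.4533, m(A_2) = 4.4533
Step 3: a_3 = 6.68*(1 - 1/4) = 5.01, m(A_3) = 5.01
Limit: m(A_n) -> m([0,6.68]) = 6.68


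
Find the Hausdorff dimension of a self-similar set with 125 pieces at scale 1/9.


For a self-similar set with N copies scaled by 1/r:
dim_H = log(N)/log(r) = log(125)/log(9)
= 4.828314/2.197225
= 2.19746


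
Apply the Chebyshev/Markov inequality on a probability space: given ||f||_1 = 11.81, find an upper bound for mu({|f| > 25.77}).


Chebyshev/Markov inequality: mu(|f| > eps) <= (||f||_p / eps)^p
Step 1: ||f||_1 / eps = 11.81 / 25.77 = 0.458285
Step 2: Raise to power p = 1:
  (0.458285)^1 = 0.458285
Step 3: Therefore mu(|f| > 25.77) <= 0.458285


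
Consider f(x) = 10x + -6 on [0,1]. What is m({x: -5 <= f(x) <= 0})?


f^(-1)([-5, 0]) = {x : -5 <= 10x + -6 <= 0}
Solving: (-5 - -6)/10 <= x <= (0 - -6)/10
= [0.1, 0.6]
Intersecting with [0,1]: [0.1, 0.6]
Measure = 0.6 - 0.1 = 0.5


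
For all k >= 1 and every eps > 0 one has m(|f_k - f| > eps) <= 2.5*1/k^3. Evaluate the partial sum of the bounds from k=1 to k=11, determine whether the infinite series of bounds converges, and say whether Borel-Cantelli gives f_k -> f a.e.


Step 1: List the terms 2.5*1/k^3 for k = 1 to 11:
  k=1: 2.5
  k=2: 0.3125
  k=3: 0.092593
  k=4: 0.039062
  k=5: 0.02
  k=6: 0.011574
  k=7: 0.007289
  k=8: 0.004883
  k=9: 0.003429
  k=10: 0.0025
  k=11: 0.001878
Step 2: Partial sum = 2.5 + 0.3125 + 0.092593 + 0.039062 + 0.02 + 0.011574 + 0.007289 + 0.004883 + 0.003429 + 0.0025 + 0.001878
     = 2.995708
Step 3: The full series sum_(k>=1) 2.5*1/k^3 converges (p-series with p = 3 > 1; a constant multiple of a convergent series converges).
Step 4: Fix eps > 0. Since sum_k m(|f_k - f| > eps) < infinity, the Borel-Cantelli lemma gives
        m(limsup_k {|f_k - f| > eps}) = 0, i.e. for a.e. x, |f_k(x) - f(x)| <= eps for all large k.
        Applying this with eps = 1/j for j = 1, 2, ... and intersecting the countably many full-measure sets,
        for a.e. x we get limsup_k |f_k(x) - f(x)| <= 1/j for every j, hence f_k -> f almost everywhere.
Conclusion: series converges; Borel-Cantelli yields f_k -> f a.e.


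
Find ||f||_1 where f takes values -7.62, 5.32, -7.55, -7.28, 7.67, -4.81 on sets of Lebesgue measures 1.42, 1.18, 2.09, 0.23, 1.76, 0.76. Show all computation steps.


Step 1: Compute |f_i|^1 for each value:
  |-7.62|^1 = 7.62
  |5.32|^1 = 5.32
  |-7.55|^1 = 7.55
  |-7.28|^1 = 7.28
  |7.67|^1 = 7.67
  |-4.81|^1 = 4.81
Step 2: Multiply by measures and sum:
  7.62 * 1.42 = 10.8204
  5.32 * 1.18 = 6.2776
  7.55 * 2.09 = 15.7795
  7.28 * 0.23 = 1.6744
  7.67 * 1.76 = 13.4992
  4.81 * 0.76 = 3.6556
Sum = 10.8204 + 6.2776 + 15.7795 + 1.6744 + 13.4992 + 3.6556 = 51.7067
Step 3: Take the p-th root:
||f||_1 = (51.7067)^(1/1) = 51.7067


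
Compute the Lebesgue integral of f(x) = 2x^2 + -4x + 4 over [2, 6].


The Lebesgue integral of a Riemann-integrable function agrees with the Riemann integral.
Antiderivative F(x) = (2/3)x^3 + (-4/2)x^2 + 4x
F(6) = (2/3)*6^3 + (-4/2)*6^2 + 4*6
     = (2/3)*216 + (-4/2)*36 + 4*6
     = 144 + -72 + 24
     = 96
F(2) = 5.333333
Integral = F(6) - F(2) = 96 - 5.333333 = 90.666667


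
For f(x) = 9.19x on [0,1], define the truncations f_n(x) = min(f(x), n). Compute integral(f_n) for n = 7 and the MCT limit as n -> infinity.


f(x) = 9.19x on [0,1]; f_n(x) = min(9.19x, n). At n = 7:
Step 1: f(x) reaches 7 at x = 7/9.19 = 0.761697
Step 2: integral(f_7) = integral(9.19x, 0, 0.761697) + integral(7, 0.761697, 1)
       = 9.19*0.761697^2/2 + 7*(1 - 0.761697)
       = 2.665941 + 1.668118
       = 4.334059
Step 3: As n -> infinity, f_n increases to f, so by MCT integral(f_n) -> integral(f) = 9.19/2 = 4.595.
Convergence: integral(f_7) = 4.334059 -> 4.595 as n -> infinity


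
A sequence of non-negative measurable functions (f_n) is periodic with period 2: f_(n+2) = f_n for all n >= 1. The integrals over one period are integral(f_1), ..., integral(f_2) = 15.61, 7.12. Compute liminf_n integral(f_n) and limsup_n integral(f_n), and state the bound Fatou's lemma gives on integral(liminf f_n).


The sequence (integral(f_n)) is periodic with period 2, repeating the values 15.61, 7.12 indefinitely.
Step 1: For a periodic sequence, every tail (a_m, a_(m+1), ...) contains all 2 period values infinitely often.
Step 2: Hence inf of every tail = min of the period values = min(15.61, 7.12) = 7.12.
        liminf_n integral(f_n) = sup over m of (inf of tail from m) = 7.12.
Step 3: Similarly sup of every tail = max of the period values = 15.61.
        limsup_n integral(f_n) = 15.61.
Step 4: Fatou's lemma: integral(liminf_n f_n) <= liminf_n integral(f_n) = 7.12.
        So the integral of the pointwise liminf is at most 7.12.


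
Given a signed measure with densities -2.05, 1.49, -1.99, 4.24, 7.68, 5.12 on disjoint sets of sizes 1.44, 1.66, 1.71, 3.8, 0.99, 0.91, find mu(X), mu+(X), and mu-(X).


Step 1: Compute signed measure on each set:
  Set 1: -2.05 * 1.44 = -2.952
  Set 2: 1.49 * 1.66 = 2.4734
  Set 3: -1.99 * 1.71 = -3.4029
  Set 4: 4.24 * 3.8 = 16.112
  Set 5: 7.68 * 0.99 = 7.6032
  Set 6: 5.12 * 0.91 = 4.6592
Step 2: Total signed measure = (-2.952) + (2.4734) + (-3.4029) + (16.112) + (7.6032) + (4.6592)
     = 24.4929
Step 3: Positive part mu+(X) = sum of positive contributions = 30.8478
Step 4: Negative part mu-(X) = |sum of negative contributions| = 6.3549


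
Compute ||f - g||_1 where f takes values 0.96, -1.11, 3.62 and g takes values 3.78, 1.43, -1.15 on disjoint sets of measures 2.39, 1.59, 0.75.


Step 1: Compute differences f_i - g_i:
  0.96 - 3.78 = -2.82
  -1.11 - 1.43 = -2.54
  3.62 - -1.15 = 4.77
Step 2: Compute |diff|^1 * measure for each set:
  |-2.82|^1 * 2.39 = 2.82 * 2.39 = 6.7398
  |-2.54|^1 * 1.59 = 2.54 * 1.59 = 4.0386
  |4.77|^1 * 0.75 = 4.77 * 0.75 = 3.5775
Step 3: Sum = 14.3559
Step 4: ||f-g||_1 = (14.3559)^(1/1) = 14.3559


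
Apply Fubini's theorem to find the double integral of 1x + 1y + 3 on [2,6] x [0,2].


By Fubini, integrate in x first, then y.
Step 1: Fix y, integrate over x in [2,6]:
  integral(1x + 1y + 3, x=2..6)
  = 1*(6^2 - 2^2)/2 + (1y + 3)*(6 - 2)
  = 16 + (1y + 3)*4
  = 16 + 4y + 12
  = 28 + 4y
Step 2: Integrate over y in [0,2]:
  integral(28 + 4y, y=0..2)
  = 28*2 + 4*(2^2 - 0^2)/2
  = 56 + 8
  = 64


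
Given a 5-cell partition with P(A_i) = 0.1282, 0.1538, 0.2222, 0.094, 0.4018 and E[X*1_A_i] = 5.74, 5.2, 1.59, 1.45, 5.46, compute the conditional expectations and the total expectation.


For each cell A_i: E[X|A_i] = E[X*1_A_i] / P(A_i)
Step 1: E[X|A_1] = 5.74 / 0.1282 = 44.773791
Step 2: E[X|A_2] = 5.2 / 0.1538 = 33.810143
Step 3: E[X|A_3] = 1.59 / 0.2222 = 7.155716
Step 4: E[X|A_4] = 1.45 / 0.094 = 15.425532
Step 5: E[X|A_5] = 5.46 / 0.4018 = 13.58885
Verification: E[X] = sum E[X*1_A_i] = 5.74 + 5.2 + 1.59 + 1.45 + 5.46 = 19.44


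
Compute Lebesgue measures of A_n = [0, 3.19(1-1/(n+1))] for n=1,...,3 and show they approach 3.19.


By continuity of measure from below: if A_n increases to A, then m(A_n) -> m(A).
Here A = [0, 3.19], so m(A) = 3.19
Step 1: a_1 = 3.19*(1 - 1/2) = 1.595, m(A_1) = 1.595
Step 2: a_2 = 3.19*(1 - 1/3) = 2.1267, m(A_2) = 2.1267
Step 3: a_3 = 3.19*(1 - 1/4) = 2.3925, m(A_3) = 2.3925
Limit: m(A_n) -> m([0,3.19]) = 3.19


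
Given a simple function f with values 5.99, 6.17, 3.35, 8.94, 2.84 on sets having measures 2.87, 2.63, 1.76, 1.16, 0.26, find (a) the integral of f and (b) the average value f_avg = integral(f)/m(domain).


Step 1: Integral = sum(value_i * measure_i)
= 5.99*2.87 + 6.17*2.63 + 3.35*1.76 + 8.94*1.16 + 2.84*0.26
= 17.1913 + 16.2271 + 5.896 + 10.3704 + 0.7384
= 50.4232
Step 2: Total measure of domain = 2.87 + 2.63 + 1.76 + 1.16 + 0.26 = 8.68
Step 3: Average value = 50.4232 / 8.68 = 5.809124


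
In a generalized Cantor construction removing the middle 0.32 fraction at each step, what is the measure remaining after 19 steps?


Step 1: At each step, fraction remaining = 1 - 0.32 = 0.68
Step 2: After 19 steps, measure = (0.68)^19
Result = 6.571573e-04


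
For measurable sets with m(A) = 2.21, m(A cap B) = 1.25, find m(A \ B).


m(A \ B) = m(A) - m(A n B)
= 2.21 - 1.25
= 0.96


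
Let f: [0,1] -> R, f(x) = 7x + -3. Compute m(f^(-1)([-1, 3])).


f^(-1)([-1, 3]) = {x : -1 <= 7x + -3 <= 3}
Solving: (-1 - -3)/7 <= x <= (3 - -3)/7
= [0.285714, 0.857143]
Intersecting with [0,1]: [0.285714, 0.857143]
Measure = 0.857143 - 0.285714 = 0.571429


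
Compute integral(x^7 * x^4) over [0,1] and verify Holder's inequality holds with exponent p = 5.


Step 1: Exact integral of f*g = integral(x^11, 0, 1) = 1/12
     = 0.083333
Step 2: Holder bound with p=5, q=1.25:
  ||f||_p = (integral x^35 dx)^(1/5) = (1/36)^(1/5) = 0.488359
  ||g||_q = (integral x^5 dx)^(1/1.25) = (1/6)^(1/1.25) = 0.238495
Step 3: Holder bound = ||f||_p * ||g||_q = 0.488359 * 0.238495 = 0.116471
Verification: 0.083333 <= 0.116471 (Holder holds)


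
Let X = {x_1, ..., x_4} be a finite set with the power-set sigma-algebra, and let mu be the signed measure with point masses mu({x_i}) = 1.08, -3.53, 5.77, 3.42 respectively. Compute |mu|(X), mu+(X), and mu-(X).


Step 1: Every measurable set is a union of atoms (the cells / points), so a Hahn decomposition is
  obtained by grouping atoms by sign: P = union of atoms with mu > 0, N = union of the remaining atoms.
  Atoms in P (indices): 1, 3, 4;  atoms in N (indices): 2
  Positive values: 1.08, 5.77, 3.42
  Negative values: -3.53
Step 2: mu+(X) = mu(P) = sum of positive atom values = 10.27
Step 3: mu-(X) = -mu(N) = sum of |negative atom values| = 3.53
Step 4: |mu|(X) = mu+(X) + mu-(X) = 10.27 + 3.53 = 13.8


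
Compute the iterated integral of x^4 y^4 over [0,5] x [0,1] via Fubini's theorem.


By Fubini's theorem, the double integral factors as a product of single integrals:
Step 1: integral_0^5 x^4 dx = [x^5/5] from 0 to 5
     = 5^5/5 = 625
Step 2: integral_0^1 y^4 dy = [y^5/5] from 0 to 1
     = 1^5/5 = 0.2
Step 3: Double integral = 625 * 0.2 = 125


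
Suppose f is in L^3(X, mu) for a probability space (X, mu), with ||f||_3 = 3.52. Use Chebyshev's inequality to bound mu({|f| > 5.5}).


Chebyshev/Markov inequality: mu(|f| > eps) <= (||f||_p / eps)^p
Step 1: ||f||_3 / eps = 3.52 / 5.5 = 0.64
Step 2: Raise to power p = 3:
  (0.64)^3 = 0.262144
Step 3: Therefore mu(|f| > 5.5) <= 0.262144


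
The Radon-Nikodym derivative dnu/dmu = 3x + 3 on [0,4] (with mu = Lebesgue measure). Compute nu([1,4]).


nu(A) = integral_A (dnu/dmu) dmu = integral_1^4 (3x + 3) dx
Step 1: Antiderivative F(x) = (3/2)x^2 + 3x
Step 2: F(4) = (3/2)*4^2 + 3*4 = 24 + 12 = 36
Step 3: F(1) = (3/2)*1^2 + 3*1 = 1.5 + 3 = 4.5
Step 4: nu([1,4]) = F(4) - F(1) = 36 - 4.5 = 31.5


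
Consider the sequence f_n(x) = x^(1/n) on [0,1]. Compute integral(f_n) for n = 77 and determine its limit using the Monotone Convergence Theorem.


At n = 77: f_77(x) = x^(1/77).
Step 1: integral(x^(1/77), 0, 1) = [x^(1/77+1) / (1/77+1)] from 0 to 1
     = 1 / (1/77 + 1) = 1 / ((77+1)/77) = 77/(77+1)
     = 77/78 = 0.987179
Step 2: As n -> infinity, f_n(x) = x^(1/n) -> 1 for x in (0,1], and f_n is increasing in n.
By MCT, lim_n integral(f_n) = integral(lim_n f_n) = integral(1, 0, 1) = 1.
Step 3: Verify convergence: 77/78 = 0.987179 -> 1


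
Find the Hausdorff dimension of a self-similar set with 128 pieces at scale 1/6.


For a self-similar set with N copies scaled by 1/r:
dim_H = log(N)/log(r) = log(128)/log(6)
= 4.85203/1.791759
= 2.70797


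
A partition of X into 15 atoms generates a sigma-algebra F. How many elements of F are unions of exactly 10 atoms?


Each element of F is a union of some subset of the 15 atoms.
Elements that are unions of exactly 10 atoms correspond to 10-element subsets of the 15 atoms.
Count = C(15, 10) = 15! / (10! * 5!) = 3003.


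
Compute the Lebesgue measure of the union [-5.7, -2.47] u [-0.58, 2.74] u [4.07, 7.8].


For pairwise disjoint intervals, m(union) = sum of lengths.
= (-2.47 - -5.7) + (2.74 - -0.58) + (7.8 - 4.07)
= 3.23 + 3.32 + 3.73
= 10.28


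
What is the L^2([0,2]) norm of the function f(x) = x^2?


Step 1: ||f||_2 = (integral_0^2 |x^2|^2 dx)^(1/2)
     = (integral_0^2 x^4 dx)^(1/2)
Step 2: integral_0^2 x^4 dx = [x^5/(5)] from 0 to 2 = 2^5/5
     = 32/5 = 6.4
Step 3: ||f||_2 = (6.4)^(1/2) = 2.529822


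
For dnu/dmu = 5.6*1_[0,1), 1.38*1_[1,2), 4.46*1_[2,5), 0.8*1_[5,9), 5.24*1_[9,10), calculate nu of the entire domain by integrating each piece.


Integrate each piece of the Radon-Nikodym derivative:
Step 1: integral_0^1 5.6 dx = 5.6*(1-0) = 5.6*1 = 5.6
Step 2: integral_1^2 1.38 dx = 1.38*(2-1) = 1.38*1 = 1.38
Step 3: integral_2^5 4.46 dx = 4.46*(5-2) = 4.46*3 = 13.38
Step 4: integral_5^9 0.8 dx = 0.8*(9-5) = 0.8*4 = 3.2
Step 5: integral_9^10 5.24 dx = 5.24*(10-9) = 5.24*1 = 5.24
Total: 5.6 + 1.38 + 13.38 + 3.2 + 5.24 = 28.8


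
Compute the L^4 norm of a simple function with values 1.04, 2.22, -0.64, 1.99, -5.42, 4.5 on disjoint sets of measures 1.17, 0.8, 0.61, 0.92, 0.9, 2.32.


Step 1: Compute |f_i|^4 for each value:
  |1.04|^4 = 1.169859
  |2.22|^4 = 24.289127
  |-0.64|^4 = 0.167772
  |1.99|^4 = 15.682392
  |-5.42|^4 = 862.972877
  |4.5|^4 = 410.0625
Step 2: Multiply by measures and sum:
  1.169859 * 1.17 = 1.368735
  24.289127 * 0.8 = 19.431301
  0.167772 * 0.61 = 0.102341
  15.682392 * 0.92 = 14.427801
  862.972877 * 0.9 = 776.675589
  410.0625 * 2.32 = 951.345
Sum = 1.368735 + 19.431301 + 0.102341 + 14.427801 + 776.675589 + 951.345 = 1763.350767
Step 3: Take the p-th root:
||f||_4 = (1763.350767)^(1/4) = 6.480144


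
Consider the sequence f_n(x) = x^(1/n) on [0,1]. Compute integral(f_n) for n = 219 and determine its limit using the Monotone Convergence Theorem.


At n = 219: f_219(x) = x^(1/219).
Step 1: integral(x^(1/219), 0, 1) = [x^(1/219+1) / (1/219+1)] from 0 to 1
     = 1 / (1/219 + 1) = 1 / ((219+1)/219) = 219/(219+1)
     = 219/220 = 0.995455
Step 2: As n -> infinity, f_n(x) = x^(1/n) -> 1 for x in (0,1], and f_n is increasing in n.
By MCT, lim_n integral(f_n) = integral(lim_n f_n) = integral(1, 0, 1) = 1.
Step 3: Verify convergence: 219/220 = 0.995455 -> 1


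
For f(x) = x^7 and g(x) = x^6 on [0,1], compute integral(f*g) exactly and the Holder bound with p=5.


Step 1: Exact integral of f*g = integral(x^13, 0, 1) = 1/14
     = 0.071429
Step 2: Holder bound with p=5, q=1.25:
  ||f||_p = (integral x^35 dx)^(1/5) = (1/36)^(1/5) = 0.488359
  ||g||_q = (integral x^7.5 dx)^(1/1.25) = (1/8.5)^(1/1.25) = 0.180495
Step 3: Holder bound = ||f||_p * ||g||_q = 0.488359 * 0.180495 = 0.088146
Verification: 0.071429 <= 0.088146 (Holder holds)


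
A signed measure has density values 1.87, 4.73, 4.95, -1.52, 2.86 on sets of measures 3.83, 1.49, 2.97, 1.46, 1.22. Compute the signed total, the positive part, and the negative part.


Step 1: Compute signed measure on each set:
  Set 1: 1.87 * 3.83 = 7.1621
  Set 2: 4.73 * 1.49 = 7.0477
  Set 3: 4.95 * 2.97 = 14.7015
  Set 4: -1.52 * 1.46 = -2.2192
  Set 5: 2.86 * 1.22 = 3.4892
Step 2: Total signed measure = (7.1621) + (7.0477) + (14.7015) + (-2.2192) + (3.4892)
     = 30.1813
Step 3: Positive part mu+(X) = sum of positive contributions = 32.4005
Step 4: Negative part mu-(X) = |sum of negative contributions| = 2.2192


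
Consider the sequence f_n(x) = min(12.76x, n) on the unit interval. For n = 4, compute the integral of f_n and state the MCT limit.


f(x) = 12.76x on [0,1]; f_n(x) = min(12.76x, n). At n = 4:
Step 1: f(x) reaches 4 at x = 4/12.76 = 0.31348
Step 2: integral(f_4) = integral(12.76x, 0, 0.31348) + integral(4, 0.31348, 1)
       = 12.76*0.31348^2/2 + 4*(1 - 0.31348)
       = 0.626959 + 2.746082
       = 3.373041
Step 3: As n -> infinity, f_n increases to f, so by MCT integral(f_n) -> integral(f) = 12.76/2 = 6.38.
Convergence: integral(f_4) = 3.373041 -> 6.38 as n -> infinity


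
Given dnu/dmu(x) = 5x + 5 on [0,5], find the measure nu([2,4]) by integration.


nu(A) = integral_A (dnu/dmu) dmu = integral_2^4 (5x + 5) dx
Step 1: Antiderivative F(x) = (5/2)x^2 + 5x
Step 2: F(4) = (5/2)*4^2 + 5*4 = 40 + 20 = 60
Step 3: F(2) = (5/2)*2^2 + 5*2 = 10 + 10 = 20
Step 4: nu([2,4]) = F(4) - F(2) = 60 - 20 = 40


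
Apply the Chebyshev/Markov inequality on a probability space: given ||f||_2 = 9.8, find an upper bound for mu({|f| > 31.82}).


Chebyshev/Markov inequality: mu(|f| > eps) <= (||f||_p / eps)^p
Step 1: ||f||_2 / eps = 9.8 / 31.82 = 0.307982
Step 2: Raise to power p = 2:
  (0.307982)^2 = 0.094853
Step 3: Therefore mu(|f| > 31.82) <= 0.094853


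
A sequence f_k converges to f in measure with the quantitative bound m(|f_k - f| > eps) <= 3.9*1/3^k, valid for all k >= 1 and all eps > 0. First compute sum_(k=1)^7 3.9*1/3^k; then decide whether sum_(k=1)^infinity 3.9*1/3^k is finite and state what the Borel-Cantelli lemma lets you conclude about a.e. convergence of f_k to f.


Step 1: List the terms 3.9*1/3^k for k = 1 to 7:
  k=1: 1.3
  k=2: 0.433333
  k=3: 0.144444
  k=4: 0.048148
  k=5: 0.016049
  k=6: 0.00535
  k=7: 0.001783
Step 2: Partial sum = 1.3 + 0.433333 + 0.144444 + 0.048148 + 0.016049 + 0.00535 + 0.001783
     = 1.949108
Step 3: The full series sum_(k>=1) 3.9*1/3^k converges (geometric series with ratio 1/3 < 1; a constant multiple of a convergent series converges).
Step 4: Fix eps > 0. Since sum_k m(|f_k - f| > eps) < infinity, the Borel-Cantelli lemma gives
        m(limsup_k {|f_k - f| > eps}) = 0, i.e. for a.e. x, |f_k(x) - f(x)| <= eps for all large k.
        Applying this with eps = 1/j for j = 1, 2, ... and intersecting the countably many full-measure sets,
        for a.e. x we get limsup_k |f_k(x) - f(x)| <= 1/j for every j, hence f_k -> f almost everywhere.
Conclusion: series converges; Borel-Cantelli yields f_k -> f a.e.


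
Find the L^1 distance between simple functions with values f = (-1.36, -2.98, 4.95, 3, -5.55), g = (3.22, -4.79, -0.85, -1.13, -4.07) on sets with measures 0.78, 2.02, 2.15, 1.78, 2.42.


Step 1: Compute differences f_i - g_i:
  -1.36 - 3.22 = -4.58
  -2.98 - -4.79 = 1.81
  4.95 - -0.85 = 5.8
  3 - -1.13 = 4.13
  -5.55 - -4.07 = -1.48
Step 2: Compute |diff|^1 * measure for each set:
  |-4.58|^1 * 0.78 = 4.58 * 0.78 = 3.5724
  |1.81|^1 * 2.02 = 1.81 * 2.02 = 3.6562
  |5.8|^1 * 2.15 = 5.8 * 2.15 = 12.47
  |4.13|^1 * 1.78 = 4.13 * 1.78 = 7.3514
  |-1.48|^1 * 2.42 = 1.48 * 2.42 = 3.5816
Step 3: Sum = 30.6316
Step 4: ||f-g||_1 = (30.6316)^(1/1) = 30.6316


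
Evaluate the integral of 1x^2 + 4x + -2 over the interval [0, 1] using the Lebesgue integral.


The Lebesgue integral of a Riemann-integrable function agrees with the Riemann integral.
Antiderivative F(x) = (1/3)x^3 + (4/2)x^2 + -2x
F(1) = (1/3)*1^3 + (4/2)*1^2 + -2*1
     = (1/3)*1 + (4/2)*1 + -2*1
     = 0.333333 + 2 + -2
     = 0.333333
F(0) = 0.0
Integral = F(1) - F(0) = 0.333333 - 0.0 = 0.333333


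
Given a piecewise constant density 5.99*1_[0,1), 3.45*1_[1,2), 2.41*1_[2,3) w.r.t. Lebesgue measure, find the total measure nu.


Integrate each piece of the Radon-Nikodym derivative:
Step 1: integral_0^1 5.99 dx = 5.99*(1-0) = 5.99*1 = 5.99
Step 2: integral_1^2 3.45 dx = 3.45*(2-1) = 3.45*1 = 3.45
Step 3: integral_2^3 2.41 dx = 2.41*(3-2) = 2.41*1 = 2.41
Total: 5.99 + 3.45 + 2.41 = 11.85


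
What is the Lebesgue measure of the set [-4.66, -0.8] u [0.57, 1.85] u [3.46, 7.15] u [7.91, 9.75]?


For pairwise disjoint intervals, m(union) = sum of lengths.
= (-0.8 - -4.66) + (1.85 - 0.57) + (7.15 - 3.46) + (9.75 - 7.91)
= 3.86 + 1.28 + 3.69 + 1.84
= 10.67


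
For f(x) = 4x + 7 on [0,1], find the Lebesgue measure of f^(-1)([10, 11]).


f^(-1)([10, 11]) = {x : 10 <= 4x + 7 <= 11}
Solving: (10 - 7)/4 <= x <= (11 - 7)/4
= [0.75, 1]
Intersecting with [0,1]: [0.75, 1]
Measure = 1 - 0.75 = 0.25


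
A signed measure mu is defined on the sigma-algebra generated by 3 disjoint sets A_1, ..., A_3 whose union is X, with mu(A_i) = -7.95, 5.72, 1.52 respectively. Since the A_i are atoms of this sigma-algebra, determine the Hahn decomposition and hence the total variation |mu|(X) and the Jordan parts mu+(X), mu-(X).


Step 1: Every measurable set is a union of atoms (the cells / points), so a Hahn decomposition is
  obtained by grouping atoms by sign: P = union of atoms with mu > 0, N = union of the remaining atoms.
  Atoms in P (indices): 2, 3;  atoms in N (indices): 1
  Positive values: 5.72, 1.52
  Negative values: -7.95
Step 2: mu+(X) = mu(P) = sum of positive atom values = 7.24
Step 3: mu-(X) = -mu(N) = sum of |negative atom values| = 7.95
Step 4: |mu|(X) = mu+(X) + mu-(X) = 7.24 + 7.95 = 15.19


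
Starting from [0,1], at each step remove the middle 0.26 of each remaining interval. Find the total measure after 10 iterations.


Step 1: At each step, fraction remaining = 1 - 0.26 = 0.74
Step 2: After 10 steps, measure = (0.74)^10
Result = 0.04924


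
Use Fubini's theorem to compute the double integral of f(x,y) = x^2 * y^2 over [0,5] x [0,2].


By Fubini's theorem, the double integral factors as a product of single integrals:
Step 1: integral_0^5 x^2 dx = [x^3/3] from 0 to 5
     = 5^3/3 = 41.666667
Step 2: integral_0^2 y^2 dy = [y^3/3] from 0 to 2
     = 2^3/3 = 2.666667
Step 3: Double integral = 41.666667 * 2.666667 = 111.111111


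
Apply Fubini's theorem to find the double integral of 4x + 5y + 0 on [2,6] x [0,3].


By Fubini, integrate in x first, then y.
Step 1: Fix y, integrate over x in [2,6]:
  integral(4x + 5y + 0, x=2..6)
  = 4*(6^2 - 2^2)/2 + (5y + 0)*(6 - 2)
  = 64 + (5y + 0)*4
  = 64 + 20y + 0
  = 64 + 20y
Step 2: Integrate over y in [0,3]:
  integral(64 + 20y, y=0..3)
  = 64*3 + 20*(3^2 - 0^2)/2
  = 192 + 90
  = 282


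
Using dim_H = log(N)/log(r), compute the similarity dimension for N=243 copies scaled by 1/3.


For a self-similar set with N copies scaled by 1/r:
dim_H = log(N)/log(r) = log(243)/log(3)
= 5.493061/1.098612
= 5


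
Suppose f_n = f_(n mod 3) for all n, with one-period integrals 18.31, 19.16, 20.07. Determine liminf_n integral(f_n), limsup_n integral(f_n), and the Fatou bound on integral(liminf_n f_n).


The sequence (integral(f_n)) is periodic with period 3, repeating the values 18.31, 19.16, 20.07 indefinitely.
Step 1: For a periodic sequence, every tail (a_m, a_(m+1), ...) contains all 3 period values infinitely often.
Step 2: Hence inf of every tail = min of the period values = min(18.31, 19.16, 20.07) = 18.31.
        liminf_n integral(f_n) = sup over m of (inf of tail from m) = 18.31.
Step 3: Similarly sup of every tail = max of the period values = 20.07.
        limsup_n integral(f_n) = 20.07.
Step 4: Fatou's lemma: integral(liminf_n f_n) <= liminf_n integral(f_n) = 18.31.
        So the integral of the pointwise liminf is at most 18.31.


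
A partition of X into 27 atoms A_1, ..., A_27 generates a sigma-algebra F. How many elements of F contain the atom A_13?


Each element of F is a union of some subset S of the 27 atoms.
The element contains A_13 iff A_13 is in S.
So we count subsets S of {A_1,...,A_27} with A_13 in S: choose freely among the other 26 atoms.
Count = 2^(27-1) = 2^26 = 67108864.


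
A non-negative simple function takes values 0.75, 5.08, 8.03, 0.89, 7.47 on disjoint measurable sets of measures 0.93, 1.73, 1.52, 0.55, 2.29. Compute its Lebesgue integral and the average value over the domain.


Step 1: Integral = sum(value_i * measure_i)
= 0.75*0.93 + 5.08*1.73 + 8.03*1.52 + 0.89*0.55 + 7.47*2.29
= 0.6975 + 8.7884 + 12.2056 + 0.4895 + 17.1063
= 39.2873
Step 2: Total measure of domain = 0.93 + 1.73 + 1.52 + 0.55 + 2.29 = 7.02
Step 3: Average value = 39.2873 / 7.02 = 5.596481


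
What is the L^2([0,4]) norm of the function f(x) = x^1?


Step 1: ||f||_2 = (integral_0^4 |x^1|^2 dx)^(1/2)
     = (integral_0^4 x^2 dx)^(1/2)
Step 2: integral_0^4 x^2 dx = [x^3/(3)] from 0 to 4 = 4^3/3
     = 64/3 = 21.333333
Step 3: ||f||_2 = (21.333333)^(1/2) = 4.618802


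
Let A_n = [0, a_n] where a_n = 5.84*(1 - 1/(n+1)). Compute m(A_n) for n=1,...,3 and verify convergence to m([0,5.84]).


By continuity of measure from below: if A_n increases to A, then m(A_n) -> m(A).
Here A = [0, 5.84], so m(A) = 5.84
Step 1: a_1 = 5.84*(1 - 1/2) = 2.92, m(A_1) = 2.92
Step 2: a_2 = 5.84*(1 - 1/3) = 3.8933, m(A_2) = 3.8933
Step 3: a_3 = 5.84*(1 - 1/4) = 4.38, m(A_3) = 4.38
Limit: m(A_n) -> m([0,5.84]) = 5.84


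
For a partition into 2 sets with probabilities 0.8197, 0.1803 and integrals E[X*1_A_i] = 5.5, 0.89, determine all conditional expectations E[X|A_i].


For each cell A_i: E[X|A_i] = E[X*1_A_i] / P(A_i)
Step 1: E[X|A_1] = 5.5 / 0.8197 = 6.709772
Step 2: E[X|A_2] = 0.89 / 0.1803 = 4.936217
Verification: E[X] = sum E[X*1_A_i] = 5.5 + 0.89 = 6.39


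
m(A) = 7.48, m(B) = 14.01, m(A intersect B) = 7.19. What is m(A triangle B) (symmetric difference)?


m(A Delta B) = m(A) + m(B) - 2*m(A n B)
= 7.48 + 14.01 - 2*7.19
= 7.48 + 14.01 - 14.38
= 7.11


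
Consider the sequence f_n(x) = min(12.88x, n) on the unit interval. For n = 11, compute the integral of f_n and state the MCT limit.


f(x) = 12.88x on [0,1]; f_n(x) = min(12.88x, n). At n = 11:
Step 1: f(x) reaches 11 at x = 11/12.88 = 0.854037
Step 2: integral(f_11) = integral(12.88x, 0, 0.854037) + integral(11, 0.854037, 1)
       = 12.88*0.854037^2/2 + 11*(1 - 0.854037)
       = 4.697205 + 1.60559
       = 6.302795
Step 3: As n -> infinity, f_n increases to f, so by MCT integral(f_n) -> integral(f) = 12.88/2 = 6.44.
Convergence: integral(f_11) = 6.302795 -> 6.44 as n -> infinity


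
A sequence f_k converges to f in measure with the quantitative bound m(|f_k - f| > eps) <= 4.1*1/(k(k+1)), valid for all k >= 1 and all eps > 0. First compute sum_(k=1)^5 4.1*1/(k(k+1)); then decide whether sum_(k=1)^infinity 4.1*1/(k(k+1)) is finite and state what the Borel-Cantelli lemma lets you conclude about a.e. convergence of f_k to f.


Step 1: List the terms 4.1*1/(k(k+1)) for k = 1 to 5:
  k=1: 2.05
  k=2: 0.683333
  k=3: 0.341667
  k=4: 0.205
  k=5: 0.136667
Step 2: Partial sum = 2.05 + 0.683333 + 0.341667 + 0.205 + 0.136667
     = 3.416667
Step 3: The full series sum_(k>=1) 4.1*1/(k(k+1)) converges (telescoping series sum 1/(k(k+1)) = 1; a constant multiple of a convergent series converges).
Step 4: Fix eps > 0. Since sum_k m(|f_k - f| > eps) < infinity, the Borel-Cantelli lemma gives
        m(limsup_k {|f_k - f| > eps}) = 0, i.e. for a.e. x, |f_k(x) - f(x)| <= eps for all large k.
        Applying this with eps = 1/j for j = 1, 2, ... and intersecting the countably many full-measure sets,
        for a.e. x we get limsup_k |f_k(x) - f(x)| <= 1/j for every j, hence f_k -> f almost everywhere.
Conclusion: series converges; Borel-Cantelli yields f_k -> f a.e.


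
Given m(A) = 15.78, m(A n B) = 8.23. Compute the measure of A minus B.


m(A \ B) = m(A) - m(A n B)
= 15.78 - 8.23
= 7.55


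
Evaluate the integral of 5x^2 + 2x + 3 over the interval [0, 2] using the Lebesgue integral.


The Lebesgue integral of a Riemann-integrable function agrees with the Riemann integral.
Antiderivative F(x) = (5/3)x^3 + (2/2)x^2 + 3x
F(2) = (5/3)*2^3 + (2/2)*2^2 + 3*2
     = (5/3)*8 + (2/2)*4 + 3*2
     = 13.333333 + 4 + 6
     = 23.333333
F(0) = 0.0
Integral = F(2) - F(0) = 23.333333 - 0.0 = 23.333333


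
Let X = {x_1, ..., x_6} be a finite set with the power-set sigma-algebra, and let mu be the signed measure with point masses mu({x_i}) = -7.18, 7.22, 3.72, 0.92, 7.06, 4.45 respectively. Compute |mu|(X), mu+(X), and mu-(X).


Step 1: Every measurable set is a union of atoms (the cells / points), so a Hahn decomposition is
  obtained by grouping atoms by sign: P = union of atoms with mu > 0, N = union of the remaining atoms.
  Atoms in P (indices): 2, 3, 4, 5, 6;  atoms in N (indices): 1
  Positive values: 7.22, 3.72, 0.92, 7.06, 4.45
  Negative values: -7.18
Step 2: mu+(X) = mu(P) = sum of positive atom values = 23.37
Step 3: mu-(X) = -mu(N) = sum of |negative atom values| = 7.18
Step 4: |mu|(X) = mu+(X) + mu-(X) = 23.37 + 7.18 = 30.55


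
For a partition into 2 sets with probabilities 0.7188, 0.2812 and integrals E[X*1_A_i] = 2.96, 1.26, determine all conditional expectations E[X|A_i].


For each cell A_i: E[X|A_i] = E[X*1_A_i] / P(A_i)
Step 1: E[X|A_1] = 2.96 / 0.7188 = 4.117974
Step 2: E[X|A_2] = 1.26 / 0.2812 = 4.480797
Verification: E[X] = sum E[X*1_A_i] = 2.96 + 1.26 = 4.22


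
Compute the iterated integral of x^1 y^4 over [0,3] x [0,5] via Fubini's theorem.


By Fubini's theorem, the double integral factors as a product of single integrals:
Step 1: integral_0^3 x^1 dx = [x^2/2] from 0 to 3
     = 3^2/2 = 4.5
Step 2: integral_0^5 y^4 dy = [y^5/5] from 0 to 5
     = 5^5/5 = 625
Step 3: Double integral = 4.5 * 625 = 2812.5


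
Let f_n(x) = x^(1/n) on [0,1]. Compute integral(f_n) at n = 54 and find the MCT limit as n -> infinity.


At n = 54: f_54(x) = x^(1/54).
Step 1: integral(x^(1/54), 0, 1) = [x^(1/54+1) / (1/54+1)] from 0 to 1
     = 1 / (1/54 + 1) = 1 / ((54+1)/54) = 54/(54+1)
     = 54/55 = 0.981818
Step 2: As n -> infinity, f_n(x) = x^(1/n) -> 1 for x in (0,1], and f_n is increasing in n.
By MCT, lim_n integral(f_n) = integral(lim_n f_n) = integral(1, 0, 1) = 1.
Step 3: Verify convergence: 54/55 = 0.981818 -> 1


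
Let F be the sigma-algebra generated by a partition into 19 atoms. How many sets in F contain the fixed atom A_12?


Each element of F is a union of some subset S of the 19 atoms.
The element contains A_12 iff A_12 is in S.
So we count subsets S of {A_1,...,A_19} with A_12 in S: choose freely among the other 18 atoms.
Count = 2^(19-1) = 2^18 = 262144.


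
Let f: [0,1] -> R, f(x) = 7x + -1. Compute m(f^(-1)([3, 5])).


f^(-1)([3, 5]) = {x : 3 <= 7x + -1 <= 5}
Solving: (3 - -1)/7 <= x <= (5 - -1)/7
= [0.571429, 0.857143]
Intersecting with [0,1]: [0.571429, 0.857143]
Measure = 0.857143 - 0.571429 = 0.285714


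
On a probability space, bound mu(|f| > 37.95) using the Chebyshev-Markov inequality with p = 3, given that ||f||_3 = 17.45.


Chebyshev/Markov inequality: mu(|f| > eps) <= (||f||_p / eps)^p
Step 1: ||f||_3 / eps = 17.45 / 37.95 = 0.459816
Step 2: Raise to power p = 3:
  (0.459816)^3 = 0.097219
Step 3: Therefore mu(|f| > 37.95) <= 0.097219


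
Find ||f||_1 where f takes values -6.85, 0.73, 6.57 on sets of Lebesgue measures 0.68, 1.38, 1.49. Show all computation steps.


Step 1: Compute |f_i|^1 for each value:
  |-6.85|^1 = 6.85
  |0.73|^1 = 0.73
  |6.57|^1 = 6.57
Step 2: Multiply by measures and sum:
  6.85 * 0.68 = 4.658
  0.73 * 1.38 = 1.0074
  6.57 * 1.49 = 9.7893
Sum = 4.658 + 1.0074 + 9.7893 = 15.4547
Step 3: Take the p-th root:
||f||_1 = (15.4547)^(1/1) = 15.4547


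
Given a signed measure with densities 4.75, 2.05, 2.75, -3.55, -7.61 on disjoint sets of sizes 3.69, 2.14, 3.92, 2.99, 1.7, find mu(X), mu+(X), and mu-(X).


Step 1: Compute signed measure on each set:
  Set 1: 4.75 * 3.69 = 17.5275
  Set 2: 2.05 * 2.14 = 4.387
  Set 3: 2.75 * 3.92 = 10.78
  Set 4: -3.55 * 2.99 = -10.6145
  Set 5: -7.61 * 1.7 = -12.937
Step 2: Total signed measure = (17.5275) + (4.387) + (10.78) + (-10.6145) + (-12.937)
     = 9.143
Step 3: Positive part mu+(X) = sum of positive contributions = 32.6945
Step 4: Negative part mu-(X) = |sum of negative contributions| = 23.5515


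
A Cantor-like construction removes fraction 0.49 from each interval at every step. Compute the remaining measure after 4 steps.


Step 1: At each step, fraction remaining = 1 - 0.49 = 0.51
Step 2: After 4 steps, measure = (0.51)^4
Step 3: Computing the power step by step:
  After step 1: 0.51
  After step 2: 0.2601
  After step 3: 0.132651
  After step 4: 0.067652
Result = 0.067652


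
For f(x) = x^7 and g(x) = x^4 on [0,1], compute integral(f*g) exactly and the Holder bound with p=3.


Step 1: Exact integral of f*g = integral(x^11, 0, 1) = 1/12
     = 0.083333
Step 2: Holder bound with p=3, q=1.5:
  ||f||_p = (integral x^21 dx)^(1/3) = (1/22)^(1/3) = 0.356883
  ||g||_q = (integral x^6 dx)^(1/1.5) = (1/7)^(1/1.5) = 0.273276
Step 3: Holder bound = ||f||_p * ||g||_q = 0.356883 * 0.273276 = 0.097527
Verification: 0.083333 <= 0.097527 (Holder holds)
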